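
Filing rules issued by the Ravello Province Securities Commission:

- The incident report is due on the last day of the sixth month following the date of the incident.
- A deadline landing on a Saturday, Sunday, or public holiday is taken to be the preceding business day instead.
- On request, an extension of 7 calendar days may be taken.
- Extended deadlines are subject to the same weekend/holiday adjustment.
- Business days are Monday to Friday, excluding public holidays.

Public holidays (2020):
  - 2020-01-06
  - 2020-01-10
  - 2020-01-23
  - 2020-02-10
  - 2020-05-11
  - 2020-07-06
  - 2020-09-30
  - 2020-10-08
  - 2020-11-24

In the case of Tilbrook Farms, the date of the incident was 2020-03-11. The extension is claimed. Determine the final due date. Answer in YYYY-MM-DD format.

6 months after 2020-03-11 falls in September 2020; the last day of that month is 2020-09-30.
2020-09-30 falls on a listed holiday. Rolling to the preceding business day gives 2020-09-29, a Tuesday.
Add the 7 calendar-day extension to 2020-09-29: 2020-10-06.
Since 2020-10-06 is a Tuesday and not a holiday, the date is unchanged.
Final deadline: 2020-10-06.

2020-10-06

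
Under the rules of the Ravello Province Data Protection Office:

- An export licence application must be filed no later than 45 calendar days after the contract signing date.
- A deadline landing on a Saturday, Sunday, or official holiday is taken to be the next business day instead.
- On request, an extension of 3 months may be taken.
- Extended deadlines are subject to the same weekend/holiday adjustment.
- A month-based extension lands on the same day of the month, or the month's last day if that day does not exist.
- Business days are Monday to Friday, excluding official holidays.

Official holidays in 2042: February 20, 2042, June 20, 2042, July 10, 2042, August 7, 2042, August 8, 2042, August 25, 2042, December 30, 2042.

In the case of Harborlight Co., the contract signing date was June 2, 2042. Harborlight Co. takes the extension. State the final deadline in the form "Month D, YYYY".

October 17, 2042

Trigger date June 2, 2042 + 45 calendar days = July 17, 2042.
July 17, 2042 (Thursday) is already a business day.
Add 3 months to July 17, 2042: October 17, 2042.
October 17, 2042 is a Friday and not a listed holiday, so it stands.
Final deadline: October 17, 2042.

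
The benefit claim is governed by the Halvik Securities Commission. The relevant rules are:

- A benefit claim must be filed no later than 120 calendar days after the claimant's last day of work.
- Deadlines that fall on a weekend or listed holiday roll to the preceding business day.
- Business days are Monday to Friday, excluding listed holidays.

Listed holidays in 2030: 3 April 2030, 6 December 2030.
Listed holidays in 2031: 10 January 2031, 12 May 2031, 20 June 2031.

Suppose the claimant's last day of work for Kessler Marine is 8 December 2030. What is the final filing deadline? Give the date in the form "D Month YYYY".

7 April 2031

Trigger date 8 December 2030 + 120 calendar days = 7 April 2031.
7 April 2031 (Monday) is already a business day.
Deadline: 7 April 2031.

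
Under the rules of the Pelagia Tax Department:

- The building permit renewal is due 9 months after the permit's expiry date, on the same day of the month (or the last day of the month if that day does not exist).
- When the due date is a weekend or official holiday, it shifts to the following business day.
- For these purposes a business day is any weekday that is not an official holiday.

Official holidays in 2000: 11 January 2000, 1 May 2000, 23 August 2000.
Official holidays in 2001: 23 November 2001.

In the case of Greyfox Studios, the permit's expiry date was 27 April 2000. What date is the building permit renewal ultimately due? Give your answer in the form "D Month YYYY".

29 January 2001

Moving 9 months forward from 27 April 2000 on the corresponding day gives 27 January 2001.
27 January 2001 is a Saturday, so it moves to the next business day, 29 January 2001 (Monday).
The final due date is 29 January 2001.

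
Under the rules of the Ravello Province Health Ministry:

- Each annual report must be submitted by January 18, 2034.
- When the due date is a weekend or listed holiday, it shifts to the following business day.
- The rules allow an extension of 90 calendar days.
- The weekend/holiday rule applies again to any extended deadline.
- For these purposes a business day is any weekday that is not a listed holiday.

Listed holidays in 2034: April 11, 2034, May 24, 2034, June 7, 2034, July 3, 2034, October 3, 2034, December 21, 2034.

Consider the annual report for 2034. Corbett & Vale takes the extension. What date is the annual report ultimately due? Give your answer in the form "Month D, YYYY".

April 18, 2034

The statutory due date is January 18, 2034.
January 18, 2034 falls on a Wednesday, which is a business day, so no adjustment is needed.
With the 90-day extension, January 18, 2034 becomes April 18, 2034.
April 18, 2034 falls on a Tuesday, which is a business day, so no adjustment is needed.
Final deadline: April 18, 2034.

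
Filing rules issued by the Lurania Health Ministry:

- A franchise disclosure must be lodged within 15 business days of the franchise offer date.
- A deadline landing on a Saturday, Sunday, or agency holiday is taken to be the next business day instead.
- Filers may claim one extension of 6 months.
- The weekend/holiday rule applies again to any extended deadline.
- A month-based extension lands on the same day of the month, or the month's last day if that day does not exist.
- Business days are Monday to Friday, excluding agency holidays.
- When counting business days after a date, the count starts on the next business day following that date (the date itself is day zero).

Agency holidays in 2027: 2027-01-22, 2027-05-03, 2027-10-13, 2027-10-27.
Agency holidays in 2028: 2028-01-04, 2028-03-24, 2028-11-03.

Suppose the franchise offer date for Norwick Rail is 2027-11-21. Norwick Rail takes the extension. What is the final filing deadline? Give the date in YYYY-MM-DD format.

Starting the day after 2027-11-21 and counting 15 business days lands on 2027-12-10.
2027-12-10 is a Friday and not a listed holiday, so it stands.
Add 6 months to 2027-12-10: 2028-06-10.
2028-06-10 is a Saturday, so it moves to the next business day, 2028-06-12 (Monday).
Final deadline: 2028-06-12.

2028-06-12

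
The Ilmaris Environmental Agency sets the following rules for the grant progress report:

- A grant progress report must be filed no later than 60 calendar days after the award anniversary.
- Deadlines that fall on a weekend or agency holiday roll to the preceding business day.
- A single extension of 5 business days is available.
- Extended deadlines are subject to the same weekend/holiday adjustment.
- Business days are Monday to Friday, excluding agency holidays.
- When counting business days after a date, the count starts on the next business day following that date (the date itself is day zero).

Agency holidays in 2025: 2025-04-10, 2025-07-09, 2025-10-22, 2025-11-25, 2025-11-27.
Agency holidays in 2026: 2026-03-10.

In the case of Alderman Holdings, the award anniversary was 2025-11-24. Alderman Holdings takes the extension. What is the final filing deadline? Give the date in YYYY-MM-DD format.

2026-01-30

60 calendar days after 2025-11-24 is 2026-01-23.
2026-01-23 falls on a Friday, which is a business day, so no adjustment is needed.
Applying the 5-business-day extension: 5 business days after 2026-01-23 is 2026-01-30.
Since 2026-01-30 is a Friday and not a holiday, the date is unchanged.
Final deadline: 2026-01-30.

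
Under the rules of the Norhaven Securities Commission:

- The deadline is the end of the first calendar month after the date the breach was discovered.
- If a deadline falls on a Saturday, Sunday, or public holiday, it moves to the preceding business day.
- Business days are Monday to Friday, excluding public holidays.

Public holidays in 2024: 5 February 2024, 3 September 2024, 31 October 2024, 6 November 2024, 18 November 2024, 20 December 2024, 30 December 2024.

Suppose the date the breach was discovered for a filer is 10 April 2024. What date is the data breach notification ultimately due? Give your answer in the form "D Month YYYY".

1 month after 10 April 2024 falls in May 2024; the last day of that month is 31 May 2024.
31 May 2024 is a Friday and not a listed holiday, so it stands.
Deadline: 31 May 2024.

31 May 2024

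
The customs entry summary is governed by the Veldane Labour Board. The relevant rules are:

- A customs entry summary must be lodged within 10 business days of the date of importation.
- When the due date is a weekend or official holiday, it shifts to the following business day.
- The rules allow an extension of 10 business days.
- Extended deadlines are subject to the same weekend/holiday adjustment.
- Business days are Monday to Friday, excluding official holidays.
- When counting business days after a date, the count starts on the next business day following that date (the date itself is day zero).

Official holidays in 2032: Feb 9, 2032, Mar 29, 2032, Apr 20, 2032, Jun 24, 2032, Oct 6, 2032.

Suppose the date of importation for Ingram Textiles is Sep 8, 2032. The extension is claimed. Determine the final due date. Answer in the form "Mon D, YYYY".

Oct 7, 2032

Counting 10 business days after Sep 8, 2032 (skipping weekends and listed holidays) reaches Sep 22, 2032.
Sep 22, 2032 is a Wednesday and not a listed holiday, so it stands.
Applying the 10-business-day extension: 10 business days after Sep 22, 2032 is Oct 7, 2032.
Oct 7, 2032 (Thursday) is already a business day.
So the filing is due Oct 7, 2032.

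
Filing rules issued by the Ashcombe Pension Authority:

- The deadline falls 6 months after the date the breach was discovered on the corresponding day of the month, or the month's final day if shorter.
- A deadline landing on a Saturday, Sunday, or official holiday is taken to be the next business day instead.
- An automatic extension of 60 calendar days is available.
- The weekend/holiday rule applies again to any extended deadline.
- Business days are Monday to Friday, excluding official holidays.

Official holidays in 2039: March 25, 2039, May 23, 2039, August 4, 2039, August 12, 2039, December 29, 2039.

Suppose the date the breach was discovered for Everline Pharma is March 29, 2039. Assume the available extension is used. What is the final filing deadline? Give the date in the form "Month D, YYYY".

6 months from March 29, 2039 is September 29, 2039.
September 29, 2039 (Thursday) is already a business day.
With the 60-day extension, September 29, 2039 becomes November 28, 2039.
Since November 28, 2039 is a Monday and not a holiday, the date is unchanged.
The final due date is November 28, 2039.

November 28, 2039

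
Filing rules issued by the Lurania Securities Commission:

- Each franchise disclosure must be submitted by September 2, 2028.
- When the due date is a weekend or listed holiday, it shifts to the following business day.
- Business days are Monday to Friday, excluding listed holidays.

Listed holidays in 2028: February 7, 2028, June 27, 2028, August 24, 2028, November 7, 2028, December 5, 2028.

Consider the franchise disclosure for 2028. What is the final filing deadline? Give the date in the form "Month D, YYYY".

September 4, 2028

The statutory due date is September 2, 2028.
September 2, 2028 falls on a Saturday. Rolling to the next business day gives September 4, 2028, a Monday.
So the filing is due September 4, 2028.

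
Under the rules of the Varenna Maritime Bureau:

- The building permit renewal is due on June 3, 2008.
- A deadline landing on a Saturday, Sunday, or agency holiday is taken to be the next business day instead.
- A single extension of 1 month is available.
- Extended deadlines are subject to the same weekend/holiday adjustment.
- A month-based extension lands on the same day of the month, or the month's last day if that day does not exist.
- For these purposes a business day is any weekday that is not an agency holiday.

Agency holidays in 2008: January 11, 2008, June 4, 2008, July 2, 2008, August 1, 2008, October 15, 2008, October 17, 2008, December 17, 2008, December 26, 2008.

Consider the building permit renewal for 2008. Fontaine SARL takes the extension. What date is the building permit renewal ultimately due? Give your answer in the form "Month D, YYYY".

July 3, 2008

The stated deadline is June 3, 2008.
June 3, 2008 is a Tuesday and not a listed holiday, so it stands.
Add 1 month to June 3, 2008: July 3, 2008.
July 3, 2008 falls on a Thursday, which is a business day, so no adjustment is needed.
So the filing is due July 3, 2008.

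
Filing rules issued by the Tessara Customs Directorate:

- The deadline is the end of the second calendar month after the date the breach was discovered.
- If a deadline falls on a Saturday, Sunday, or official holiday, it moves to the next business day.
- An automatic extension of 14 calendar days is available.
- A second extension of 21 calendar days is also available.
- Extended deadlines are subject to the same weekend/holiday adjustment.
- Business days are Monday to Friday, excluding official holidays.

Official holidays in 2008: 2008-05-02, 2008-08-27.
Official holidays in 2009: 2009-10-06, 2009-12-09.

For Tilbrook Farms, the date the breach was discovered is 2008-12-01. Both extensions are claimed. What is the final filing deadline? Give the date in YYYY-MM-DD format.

2009-04-06

2 months after 2008-12-01 is February 2009; that month ends on 2009-02-28.
Because 2009-02-28 is a Saturday, the deadline becomes 2009-03-02 (Monday).
With the 14-day extension, 2009-03-02 becomes 2009-03-16.
Since 2009-03-16 is a Monday and not a holiday, the date is unchanged.
Applying the 21-calendar-day extension: 2009-03-16 + 21 days = 2009-04-06.
2009-04-06 falls on a Monday, which is a business day, so no adjustment is needed.
Deadline: 2009-04-06.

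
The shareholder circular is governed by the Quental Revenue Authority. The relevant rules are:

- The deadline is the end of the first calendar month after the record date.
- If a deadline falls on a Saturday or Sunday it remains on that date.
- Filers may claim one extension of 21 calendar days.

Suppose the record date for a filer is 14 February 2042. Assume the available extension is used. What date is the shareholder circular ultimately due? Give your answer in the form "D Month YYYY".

The first month after 14 February 2042 is March 2042, whose last day is 31 March 2042.
No adjustment is made for weekends or holidays, so 31 March 2042 stands.
Add the 21 calendar-day extension to 31 March 2042: 21 April 2042.
No adjustment is made for weekends or holidays, so 21 April 2042 stands.
So the filing is due 21 April 2042.

21 April 2042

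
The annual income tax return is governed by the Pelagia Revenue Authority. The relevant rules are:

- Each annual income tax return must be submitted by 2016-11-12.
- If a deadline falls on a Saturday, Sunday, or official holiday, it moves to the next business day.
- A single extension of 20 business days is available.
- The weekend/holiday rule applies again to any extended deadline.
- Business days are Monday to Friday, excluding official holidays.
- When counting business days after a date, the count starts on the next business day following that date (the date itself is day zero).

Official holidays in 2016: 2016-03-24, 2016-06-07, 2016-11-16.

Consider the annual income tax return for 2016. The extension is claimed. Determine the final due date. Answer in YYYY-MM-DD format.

Start from the fixed due date, 2016-11-12.
2016-11-12 is a Saturday; the next business day is 2016-11-14 (Monday).
Applying the 20-business-day extension: 20 business days after 2016-11-14 is 2016-12-13.
Since 2016-12-13 is a Tuesday and not a holiday, the date is unchanged.
Final deadline: 2016-12-13.

2016-12-13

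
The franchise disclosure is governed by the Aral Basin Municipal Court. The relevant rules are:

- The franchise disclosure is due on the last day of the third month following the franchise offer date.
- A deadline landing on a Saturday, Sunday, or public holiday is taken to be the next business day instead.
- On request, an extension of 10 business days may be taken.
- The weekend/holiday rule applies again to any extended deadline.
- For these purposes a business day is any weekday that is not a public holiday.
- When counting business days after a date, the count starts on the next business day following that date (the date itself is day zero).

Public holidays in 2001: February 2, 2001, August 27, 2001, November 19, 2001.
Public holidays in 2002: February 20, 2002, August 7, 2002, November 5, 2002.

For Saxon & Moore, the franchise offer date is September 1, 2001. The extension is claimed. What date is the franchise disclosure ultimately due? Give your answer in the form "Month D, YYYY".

January 14, 2002

3 months after September 1, 2001 is December 2001; that month ends on December 31, 2001.
December 31, 2001 is a Monday and not a listed holiday, so it stands.
Applying the 10-business-day extension: 10 business days after December 31, 2001 is January 14, 2002.
January 14, 2002 is a Monday and not a listed holiday, so it stands.
The final due date is January 14, 2002.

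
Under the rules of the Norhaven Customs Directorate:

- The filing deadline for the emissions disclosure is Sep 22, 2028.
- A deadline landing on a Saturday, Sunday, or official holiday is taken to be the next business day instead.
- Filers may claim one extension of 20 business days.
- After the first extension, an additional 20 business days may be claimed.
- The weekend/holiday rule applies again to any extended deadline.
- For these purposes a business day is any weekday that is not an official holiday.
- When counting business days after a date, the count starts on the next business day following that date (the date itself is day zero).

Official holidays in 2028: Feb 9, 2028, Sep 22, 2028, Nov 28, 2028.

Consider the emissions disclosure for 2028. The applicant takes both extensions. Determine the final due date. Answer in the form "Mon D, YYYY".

Nov 20, 2028

Start from the fixed due date, Sep 22, 2028.
Sep 22, 2028 is a listed holiday, so it moves to the next business day, Sep 25, 2028 (Monday).
Applying the 20-business-day extension: 20 business days after Sep 25, 2028 is Oct 23, 2028.
Oct 23, 2028 falls on a Monday, which is a business day, so no adjustment is needed.
Applying the 20-business-day extension: 20 business days after Oct 23, 2028 is Nov 20, 2028.
Since Nov 20, 2028 is a Monday and not a holiday, the date is unchanged.
So the filing is due Nov 20, 2028.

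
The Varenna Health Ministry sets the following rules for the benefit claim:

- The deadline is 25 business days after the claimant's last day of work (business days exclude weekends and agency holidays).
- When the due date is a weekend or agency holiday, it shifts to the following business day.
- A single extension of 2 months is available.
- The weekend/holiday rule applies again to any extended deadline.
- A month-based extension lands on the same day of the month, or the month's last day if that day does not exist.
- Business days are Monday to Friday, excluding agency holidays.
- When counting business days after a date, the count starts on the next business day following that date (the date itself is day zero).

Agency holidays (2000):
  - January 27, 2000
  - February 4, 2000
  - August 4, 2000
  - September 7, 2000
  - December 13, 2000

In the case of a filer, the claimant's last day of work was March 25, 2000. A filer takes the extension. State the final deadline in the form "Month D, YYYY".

Starting the day after March 25, 2000 and counting 25 business days lands on April 28, 2000.
April 28, 2000 is a Friday and not a listed holiday, so it stands.
Add 2 months to April 28, 2000: June 28, 2000.
June 28, 2000 is a Wednesday and not a listed holiday, so it stands.
The final due date is June 28, 2000.

June 28, 2000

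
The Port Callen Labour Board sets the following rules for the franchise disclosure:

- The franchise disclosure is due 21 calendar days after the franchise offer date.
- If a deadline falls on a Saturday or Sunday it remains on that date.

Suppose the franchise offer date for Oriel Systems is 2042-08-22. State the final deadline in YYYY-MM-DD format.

2042-09-12

From 2042-08-22, 21 calendar days later is 2042-09-12.
2042-09-12 falls on a Friday. The rules make no weekend/holiday allowance, so it remains 2042-09-12.
The final due date is 2042-09-12.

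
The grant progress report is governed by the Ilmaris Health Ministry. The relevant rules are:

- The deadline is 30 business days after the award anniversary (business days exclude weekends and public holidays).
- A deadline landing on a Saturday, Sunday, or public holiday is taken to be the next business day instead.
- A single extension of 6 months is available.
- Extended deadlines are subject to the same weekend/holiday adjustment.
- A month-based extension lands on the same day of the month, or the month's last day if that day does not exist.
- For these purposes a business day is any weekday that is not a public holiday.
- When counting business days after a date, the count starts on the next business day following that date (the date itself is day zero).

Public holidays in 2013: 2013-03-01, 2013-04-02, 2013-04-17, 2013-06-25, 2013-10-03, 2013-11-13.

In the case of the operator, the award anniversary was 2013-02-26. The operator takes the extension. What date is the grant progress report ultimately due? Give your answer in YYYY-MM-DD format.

2013-10-11

Starting the day after 2013-02-26 and counting 30 business days lands on 2013-04-11.
2013-04-11 (Thursday) is already a business day.
The 6 months extension carries 2013-04-11 to 2013-10-11.
2013-10-11 is a Friday and not a listed holiday, so it stands.
Final deadline: 2013-10-11.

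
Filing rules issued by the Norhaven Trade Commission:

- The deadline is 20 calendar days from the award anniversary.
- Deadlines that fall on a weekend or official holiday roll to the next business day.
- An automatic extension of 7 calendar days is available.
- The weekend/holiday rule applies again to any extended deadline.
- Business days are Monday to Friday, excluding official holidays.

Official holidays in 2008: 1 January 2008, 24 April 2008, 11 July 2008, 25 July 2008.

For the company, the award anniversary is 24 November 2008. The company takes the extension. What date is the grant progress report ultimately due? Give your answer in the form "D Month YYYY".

22 December 2008

From 24 November 2008, 20 calendar days later is 14 December 2008.
Because 14 December 2008 is a Sunday, the deadline becomes 15 December 2008 (Monday).
With the 7-day extension, 15 December 2008 becomes 22 December 2008.
22 December 2008 falls on a Monday, which is a business day, so no adjustment is needed.
Deadline: 22 December 2008.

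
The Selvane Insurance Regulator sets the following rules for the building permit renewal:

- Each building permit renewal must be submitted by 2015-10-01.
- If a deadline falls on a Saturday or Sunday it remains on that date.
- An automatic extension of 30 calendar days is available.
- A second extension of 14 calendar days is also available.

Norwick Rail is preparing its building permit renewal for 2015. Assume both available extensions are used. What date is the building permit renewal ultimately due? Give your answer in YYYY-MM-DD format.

2015-11-14

The statutory due date is 2015-10-01.
2015-10-01 is a Thursday; no weekend or holiday adjustment applies.
The 30-calendar-day extension moves the deadline from 2015-10-01 to 2015-10-31.
No adjustment is made for weekends or holidays, so 2015-10-31 stands.
Applying the 14-calendar-day extension: 2015-10-31 + 14 days = 2015-11-14.
2015-11-14 falls on a Saturday. The rules make no weekend/holiday allowance, so it remains 2015-11-14.
The final due date is 2015-11-14.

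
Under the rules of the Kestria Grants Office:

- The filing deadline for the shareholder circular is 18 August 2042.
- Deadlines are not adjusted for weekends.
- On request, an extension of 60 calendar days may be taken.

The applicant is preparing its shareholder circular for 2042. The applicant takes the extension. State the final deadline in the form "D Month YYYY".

The stated deadline is 18 August 2042.
18 August 2042 is a Monday; no weekend or holiday adjustment applies.
Applying the 60-calendar-day extension: 18 August 2042 + 60 days = 17 October 2042.
17 October 2042 is a Friday; no weekend or holiday adjustment applies.
So the filing is due 17 October 2042.

17 October 2042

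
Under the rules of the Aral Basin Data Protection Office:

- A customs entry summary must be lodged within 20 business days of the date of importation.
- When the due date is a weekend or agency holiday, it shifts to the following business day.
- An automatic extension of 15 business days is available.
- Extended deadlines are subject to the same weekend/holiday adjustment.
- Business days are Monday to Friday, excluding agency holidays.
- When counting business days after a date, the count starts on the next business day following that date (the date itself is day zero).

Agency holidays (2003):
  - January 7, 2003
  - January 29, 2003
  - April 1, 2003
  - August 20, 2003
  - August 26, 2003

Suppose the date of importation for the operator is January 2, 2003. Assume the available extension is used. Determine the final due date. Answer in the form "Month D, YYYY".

Counting 20 business days after January 2, 2003 (skipping weekends and listed holidays) reaches February 3, 2003.
February 3, 2003 is a Monday and not a listed holiday, so it stands.
Applying the 15-business-day extension: 15 business days after February 3, 2003 is February 24, 2003.
Since February 24, 2003 is a Monday and not a holiday, the date is unchanged.
So the filing is due February 24, 2003.

February 24, 2003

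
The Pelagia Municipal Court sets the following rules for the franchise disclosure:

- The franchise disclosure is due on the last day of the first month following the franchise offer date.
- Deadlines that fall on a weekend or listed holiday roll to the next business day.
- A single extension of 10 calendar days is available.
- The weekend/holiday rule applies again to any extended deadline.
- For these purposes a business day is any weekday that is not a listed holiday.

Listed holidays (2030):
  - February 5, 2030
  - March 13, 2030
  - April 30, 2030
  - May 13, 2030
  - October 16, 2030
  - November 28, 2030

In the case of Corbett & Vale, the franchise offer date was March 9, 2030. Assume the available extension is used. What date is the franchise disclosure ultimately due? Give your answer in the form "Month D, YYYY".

1 month after March 9, 2030 is April 2030; that month ends on April 30, 2030.
April 30, 2030 is a listed holiday; the next business day is May 1, 2030 (Wednesday).
Add the 10 calendar-day extension to May 1, 2030: May 11, 2030.
May 11, 2030 falls on a Saturday. Rolling to the next business day gives May 14, 2030, a Tuesday.
Deadline: May 14, 2030.

May 14, 2030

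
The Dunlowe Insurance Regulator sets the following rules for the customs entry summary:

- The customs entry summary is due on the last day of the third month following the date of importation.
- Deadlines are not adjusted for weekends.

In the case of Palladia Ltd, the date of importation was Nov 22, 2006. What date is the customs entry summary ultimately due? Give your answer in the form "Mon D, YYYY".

3 months after Nov 22, 2006 is February 2007; that month ends on Feb 28, 2007.
Feb 28, 2007 falls on a Wednesday. The rules make no weekend/holiday allowance, so it remains Feb 28, 2007.
Final deadline: Feb 28, 2007.

Feb 28, 2007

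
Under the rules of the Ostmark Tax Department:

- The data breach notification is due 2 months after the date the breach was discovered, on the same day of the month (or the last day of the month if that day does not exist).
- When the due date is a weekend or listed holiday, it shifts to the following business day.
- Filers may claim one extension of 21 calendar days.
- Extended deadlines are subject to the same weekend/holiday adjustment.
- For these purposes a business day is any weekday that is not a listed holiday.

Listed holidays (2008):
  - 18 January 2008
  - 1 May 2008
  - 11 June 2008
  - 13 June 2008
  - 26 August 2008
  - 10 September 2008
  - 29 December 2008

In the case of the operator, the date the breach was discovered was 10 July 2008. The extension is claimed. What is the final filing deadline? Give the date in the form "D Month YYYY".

Moving 2 months forward from 10 July 2008 on the corresponding day gives 10 September 2008.
10 September 2008 is a listed holiday; the next business day is 11 September 2008 (Thursday).
With the 21-day extension, 11 September 2008 becomes 2 October 2008.
2 October 2008 (Thursday) is already a business day.
Final deadline: 2 October 2008.

2 October 2008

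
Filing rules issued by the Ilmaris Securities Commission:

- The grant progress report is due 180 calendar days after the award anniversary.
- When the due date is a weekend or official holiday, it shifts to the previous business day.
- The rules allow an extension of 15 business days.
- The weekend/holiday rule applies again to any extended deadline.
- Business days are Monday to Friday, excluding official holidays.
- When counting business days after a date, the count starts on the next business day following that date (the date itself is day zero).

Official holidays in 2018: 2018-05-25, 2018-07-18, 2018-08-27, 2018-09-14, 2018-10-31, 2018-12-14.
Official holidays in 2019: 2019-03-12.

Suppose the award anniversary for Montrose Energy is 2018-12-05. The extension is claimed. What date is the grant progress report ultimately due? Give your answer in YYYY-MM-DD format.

2019-06-24

180 calendar days after 2018-12-05 is 2019-06-03.
2019-06-03 is a Monday and not a listed holiday, so it stands.
The 15-business-day extension runs from 2019-06-03 to 2019-06-24.
2019-06-24 falls on a Monday, which is a business day, so no adjustment is needed.
The final due date is 2019-06-24.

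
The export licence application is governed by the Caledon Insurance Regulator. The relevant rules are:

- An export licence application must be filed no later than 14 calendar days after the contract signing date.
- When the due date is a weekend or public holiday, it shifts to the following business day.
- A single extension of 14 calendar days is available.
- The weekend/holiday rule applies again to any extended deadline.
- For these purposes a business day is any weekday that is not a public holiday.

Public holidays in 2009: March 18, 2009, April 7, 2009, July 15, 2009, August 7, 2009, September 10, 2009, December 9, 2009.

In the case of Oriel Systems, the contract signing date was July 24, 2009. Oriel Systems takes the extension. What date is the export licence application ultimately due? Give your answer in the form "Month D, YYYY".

Trigger date July 24, 2009 + 14 calendar days = August 7, 2009.
August 7, 2009 is a listed holiday; the next business day is August 10, 2009 (Monday).
Applying the 14-calendar-day extension: August 10, 2009 + 14 days = August 24, 2009.
August 24, 2009 (Monday) is already a business day.
Deadline: August 24, 2009.

August 24, 2009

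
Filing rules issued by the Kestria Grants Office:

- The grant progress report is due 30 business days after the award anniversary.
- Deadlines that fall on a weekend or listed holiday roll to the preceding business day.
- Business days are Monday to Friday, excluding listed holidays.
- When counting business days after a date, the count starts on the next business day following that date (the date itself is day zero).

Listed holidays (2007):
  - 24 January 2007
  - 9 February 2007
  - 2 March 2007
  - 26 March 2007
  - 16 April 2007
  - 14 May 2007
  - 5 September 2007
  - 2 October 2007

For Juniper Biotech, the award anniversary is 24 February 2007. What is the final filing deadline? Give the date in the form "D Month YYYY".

Counting 30 business days after 24 February 2007 (skipping weekends and listed holidays) reaches 10 April 2007.
Since 10 April 2007 is a Tuesday and not a holiday, the date is unchanged.
The final due date is 10 April 2007.

10 April 2007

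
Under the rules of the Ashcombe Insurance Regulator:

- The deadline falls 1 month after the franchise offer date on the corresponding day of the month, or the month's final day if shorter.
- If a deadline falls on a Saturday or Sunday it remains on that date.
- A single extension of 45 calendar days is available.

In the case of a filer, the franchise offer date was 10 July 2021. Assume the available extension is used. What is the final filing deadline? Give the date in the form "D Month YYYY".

1 month after 10 July 2021, on the same day of the month, is 10 August 2021.
10 August 2021 is a Tuesday; no weekend or holiday adjustment applies.
Add the 45 calendar-day extension to 10 August 2021: 24 September 2021.
No adjustment is made for weekends or holidays, so 24 September 2021 stands.
The final due date is 24 September 2021.

24 September 2021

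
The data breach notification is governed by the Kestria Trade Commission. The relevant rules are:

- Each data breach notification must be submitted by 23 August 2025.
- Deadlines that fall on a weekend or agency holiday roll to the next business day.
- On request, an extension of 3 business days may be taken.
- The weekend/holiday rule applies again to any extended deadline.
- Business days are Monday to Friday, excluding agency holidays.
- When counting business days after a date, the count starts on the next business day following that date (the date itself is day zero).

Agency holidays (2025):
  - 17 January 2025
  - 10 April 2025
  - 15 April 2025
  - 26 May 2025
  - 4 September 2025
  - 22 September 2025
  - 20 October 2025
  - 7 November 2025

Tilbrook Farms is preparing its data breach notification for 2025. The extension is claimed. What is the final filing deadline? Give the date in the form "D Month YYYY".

28 August 2025

The statutory due date is 23 August 2025.
23 August 2025 is a Saturday; the next business day is 25 August 2025 (Monday).
The 3-business-day extension runs from 25 August 2025 to 28 August 2025.
Since 28 August 2025 is a Thursday and not a holiday, the date is unchanged.
So the filing is due 28 August 2025.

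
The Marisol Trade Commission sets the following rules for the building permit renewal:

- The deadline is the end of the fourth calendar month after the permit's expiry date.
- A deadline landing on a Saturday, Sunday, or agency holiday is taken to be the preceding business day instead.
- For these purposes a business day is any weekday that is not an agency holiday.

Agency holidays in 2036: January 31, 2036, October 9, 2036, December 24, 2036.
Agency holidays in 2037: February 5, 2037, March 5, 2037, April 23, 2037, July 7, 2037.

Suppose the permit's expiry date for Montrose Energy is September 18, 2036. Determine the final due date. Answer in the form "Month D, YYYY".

January 30, 2037

4 months after September 18, 2036 is January 2037; that month ends on January 31, 2037.
January 31, 2037 is a Saturday, so it moves to the preceding business day, January 30, 2037 (Friday).
Deadline: January 30, 2037.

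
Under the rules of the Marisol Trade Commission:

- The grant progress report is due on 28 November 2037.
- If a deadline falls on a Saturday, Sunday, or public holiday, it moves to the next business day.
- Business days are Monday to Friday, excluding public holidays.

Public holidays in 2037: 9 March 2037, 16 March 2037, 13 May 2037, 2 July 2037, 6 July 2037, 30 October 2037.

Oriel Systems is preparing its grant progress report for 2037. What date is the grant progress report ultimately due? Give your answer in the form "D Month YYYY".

Start from the fixed due date, 28 November 2037.
28 November 2037 is a Saturday, so it moves to the next business day, 30 November 2037 (Monday).
So the filing is due 30 November 2037.

30 November 2037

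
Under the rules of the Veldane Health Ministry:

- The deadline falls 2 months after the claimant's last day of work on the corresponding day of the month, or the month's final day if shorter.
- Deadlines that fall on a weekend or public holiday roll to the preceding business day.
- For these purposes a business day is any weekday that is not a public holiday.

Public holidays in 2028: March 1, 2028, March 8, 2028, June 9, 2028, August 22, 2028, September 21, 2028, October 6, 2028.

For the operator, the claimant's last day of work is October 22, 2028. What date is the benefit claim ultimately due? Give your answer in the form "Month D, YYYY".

December 22, 2028

2 months after October 22, 2028, on the same day of the month, is December 22, 2028.
December 22, 2028 (Friday) is already a business day.
The final due date is December 22, 2028.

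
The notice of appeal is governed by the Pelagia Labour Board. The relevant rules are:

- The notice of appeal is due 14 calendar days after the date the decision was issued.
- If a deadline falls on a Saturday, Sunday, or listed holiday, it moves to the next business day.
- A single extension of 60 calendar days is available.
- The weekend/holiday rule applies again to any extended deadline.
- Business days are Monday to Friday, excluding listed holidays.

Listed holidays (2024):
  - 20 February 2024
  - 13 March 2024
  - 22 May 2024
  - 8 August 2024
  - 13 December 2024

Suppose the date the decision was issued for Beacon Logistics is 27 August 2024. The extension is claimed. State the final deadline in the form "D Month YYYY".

11 November 2024

14 calendar days after 27 August 2024 is 10 September 2024.
10 September 2024 falls on a Tuesday, which is a business day, so no adjustment is needed.
Add the 60 calendar-day extension to 10 September 2024: 9 November 2024.
Because 9 November 2024 is a Saturday, the deadline becomes 11 November 2024 (Monday).
The final due date is 11 November 2024.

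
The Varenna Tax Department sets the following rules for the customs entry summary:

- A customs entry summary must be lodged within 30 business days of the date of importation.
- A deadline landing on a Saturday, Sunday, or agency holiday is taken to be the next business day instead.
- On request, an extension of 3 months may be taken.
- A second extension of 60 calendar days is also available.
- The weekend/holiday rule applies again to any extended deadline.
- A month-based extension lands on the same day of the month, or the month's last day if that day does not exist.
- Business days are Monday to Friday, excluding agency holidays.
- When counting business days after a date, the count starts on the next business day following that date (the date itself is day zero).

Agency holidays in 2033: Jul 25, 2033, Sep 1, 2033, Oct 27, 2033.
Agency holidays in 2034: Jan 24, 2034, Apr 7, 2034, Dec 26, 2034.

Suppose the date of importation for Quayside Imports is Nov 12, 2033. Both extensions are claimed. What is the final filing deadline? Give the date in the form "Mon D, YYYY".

Counting 30 business days after Nov 12, 2033 (skipping weekends and listed holidays) reaches Dec 23, 2033.
Dec 23, 2033 is a Friday and not a listed holiday, so it stands.
The 3 months extension carries Dec 23, 2033 to Mar 23, 2034.
Mar 23, 2034 (Thursday) is already a business day.
The 60-calendar-day extension moves the deadline from Mar 23, 2034 to May 22, 2034.
Since May 22, 2034 is a Monday and not a holiday, the date is unchanged.
So the filing is due May 22, 2034.

May 22, 2034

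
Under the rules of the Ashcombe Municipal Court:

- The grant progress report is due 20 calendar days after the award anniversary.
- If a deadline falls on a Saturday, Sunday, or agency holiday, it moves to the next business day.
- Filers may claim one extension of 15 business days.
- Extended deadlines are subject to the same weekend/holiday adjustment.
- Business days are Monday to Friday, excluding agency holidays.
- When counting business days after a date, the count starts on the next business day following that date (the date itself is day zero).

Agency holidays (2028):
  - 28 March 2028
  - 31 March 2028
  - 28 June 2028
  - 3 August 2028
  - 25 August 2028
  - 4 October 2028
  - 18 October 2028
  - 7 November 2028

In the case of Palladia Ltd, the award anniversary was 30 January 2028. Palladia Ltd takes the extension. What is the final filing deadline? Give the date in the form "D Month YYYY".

13 March 2028

From 30 January 2028, 20 calendar days later is 19 February 2028.
19 February 2028 is a Saturday, so it moves to the next business day, 21 February 2028 (Monday).
Counting 15 further business days from 21 February 2028 reaches 13 March 2028.
13 March 2028 falls on a Monday, which is a business day, so no adjustment is needed.
So the filing is due 13 March 2028.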